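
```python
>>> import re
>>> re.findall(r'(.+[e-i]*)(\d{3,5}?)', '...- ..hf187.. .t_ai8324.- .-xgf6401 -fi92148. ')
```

`findall` packs the 2 group values into a tuple for every match.

[('...- ..hf187.. .t_ai8324.- .-xgf6401 -fi92', '148')]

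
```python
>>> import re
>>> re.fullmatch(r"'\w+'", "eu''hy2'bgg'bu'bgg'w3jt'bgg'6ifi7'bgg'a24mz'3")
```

None

`fullmatch` succeeds only if the pattern covers the string from start to end.
Here the pattern can't cover the whole string, so the call returns None.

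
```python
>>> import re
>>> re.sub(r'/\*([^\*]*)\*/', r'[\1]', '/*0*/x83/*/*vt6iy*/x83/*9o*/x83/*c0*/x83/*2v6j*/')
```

'[0]x83/*[vt6iy]x83[9o]x83[c0]x83[2v6j]'

The replacement refers to a captured group, so each match is rewritten using its own captured text.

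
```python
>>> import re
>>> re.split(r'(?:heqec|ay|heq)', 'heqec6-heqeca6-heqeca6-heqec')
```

Alternation isn't longest-match — the leftmost alternative that fits at this position is chosen.
Splitting on the pattern gives 5 pieces.

['', '6-', 'a6-', 'a6-', '']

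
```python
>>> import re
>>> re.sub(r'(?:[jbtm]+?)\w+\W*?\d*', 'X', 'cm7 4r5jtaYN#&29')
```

'cX 4r5X#&29'

Pattern: one or more of one of [jbtm] (lazy) (non-capturing group); then one or more of a word character, then zero or more of a non-word character (lazy), then zero or more of a digit.
A non-greedy quantifier consumes as few characters as it can — just enough that the remainder of the pattern still matches from where it stops; whatever follows it matches normally.
Matches: at [1:3] → 'm7'; at [7:12] → 'jtaYN'.
`sub` substitutes 'X' at each match site.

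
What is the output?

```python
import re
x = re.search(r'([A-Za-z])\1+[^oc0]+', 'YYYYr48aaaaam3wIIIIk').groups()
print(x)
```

('Y',)

The backreference `\1` re-matches whatever the first group consumed, character for character.
`search` walks the string left to right and returns the first match it finds.
The match spans [0:20] → 'YYYYr48aaaaam3wIIIIk'.
Captured: group 1 = 'Y'.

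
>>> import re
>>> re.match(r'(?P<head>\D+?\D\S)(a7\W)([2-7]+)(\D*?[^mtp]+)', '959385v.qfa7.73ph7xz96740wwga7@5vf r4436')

None

This matches one or more of a non-digit (lazy), then a non-digit, then a non-whitespace character (captured as 'head'); then the literal 'a7', then a non-word character (captured); then one or more of a character in [2-7] (captured); then zero or more of a non-digit (lazy), then one or more of any character except [mtp] (captured).
`re.match` only tries the pattern at the start of the string.
Here position 0 doesn't satisfy it, so the call returns None.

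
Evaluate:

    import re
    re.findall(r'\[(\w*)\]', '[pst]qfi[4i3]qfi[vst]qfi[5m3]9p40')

Because there's exactly one group, `findall` drops the full match and keeps group 1 from each hit.

['pst', '4i3', 'vst', '5m3']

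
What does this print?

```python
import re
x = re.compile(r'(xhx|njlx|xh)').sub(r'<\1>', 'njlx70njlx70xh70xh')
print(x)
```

<njlx>70<njlx>70<xh>70<xh>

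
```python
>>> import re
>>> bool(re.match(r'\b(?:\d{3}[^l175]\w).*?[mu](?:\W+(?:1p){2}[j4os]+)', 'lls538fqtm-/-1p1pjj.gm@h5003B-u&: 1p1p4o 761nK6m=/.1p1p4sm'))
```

This matches a word boundary (`\b`, zero-width); then exactly 3 of a digit, then any character except [l175], then a word character (non-capturing group); then zero or more of any character (lazy), then one of [mu]; then one or more of a non-word character, then the literal '1p' repeated 2 times, then one or more of one of [j4os] (non-capturing group).
`re.match` won't scan ahead — the pattern has to work from the very first character.
Here position 0 doesn't satisfy it, so the call returns None, and `bool(None)` is False.

False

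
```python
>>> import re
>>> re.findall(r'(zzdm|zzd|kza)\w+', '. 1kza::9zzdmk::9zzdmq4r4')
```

['zzdm', 'zzdm']

Alternation isn't longest-match — the leftmost alternative that fits at this position is chosen.
Because there's exactly one group, `findall` drops the full match and keeps group 1 from each hit.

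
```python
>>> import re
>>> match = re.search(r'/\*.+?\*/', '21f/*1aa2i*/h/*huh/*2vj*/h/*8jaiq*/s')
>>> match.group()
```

A `+?`/`*?`/`{m,n}?` starts at its minimum and grows only as far as needed for what follows to match.
`search` walks the string left to right and returns the first match it finds.
The match spans [3:12] → '/*1aa2i*/'.

'/*1aa2i*/'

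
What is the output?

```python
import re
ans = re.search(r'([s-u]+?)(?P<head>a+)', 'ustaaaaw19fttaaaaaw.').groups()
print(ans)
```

('ust', 'aaaa')

Pattern: one or more of a character in [s-u] (lazy) (captured); then one or more of a literal 'a' (captured as 'head').
Unlike `match`, `search` isn't anchored — it looks for the pattern anywhere in the string.
The match spans [0:7] → 'ustaaaa'.
Captured: group 1 = 'ust', group 2 = 'aaaa'.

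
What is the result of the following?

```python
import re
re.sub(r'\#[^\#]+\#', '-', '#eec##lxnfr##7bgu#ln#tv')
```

'---ln#tv'

Matches: at [0:5] → '#eec#'; at [5:12] → '#lxnfr#'; at [12:18] → '#7bgu#'.
`sub` substitutes '-' at each match site.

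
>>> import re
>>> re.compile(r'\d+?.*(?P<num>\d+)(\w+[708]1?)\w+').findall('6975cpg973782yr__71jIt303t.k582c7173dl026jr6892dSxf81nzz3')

Pattern: one or more of a digit (lazy), then zero or more of any character; then one or more of a digit (captured as 'num'); then one or more of a word character, then one of [708], then optionally a literal '1' (captured); then one or more of a word character.
Walking the string: at [0:57] match '6975cpg973782yr__71jIt303t.k582c7173dl026jr6892dSxf81nzz3', groups = ('2', 'dSxf81').
Multiple groups make `findall` return tuples — one 2-tuple for the one match.

[('2', 'dSxf81')]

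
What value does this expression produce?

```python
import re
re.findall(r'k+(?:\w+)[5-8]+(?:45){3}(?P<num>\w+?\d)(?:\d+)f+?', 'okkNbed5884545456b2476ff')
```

['6b2']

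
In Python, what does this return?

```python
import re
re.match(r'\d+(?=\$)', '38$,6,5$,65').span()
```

`re.match` only tries the pattern at the start of the string.
The match spans [0:2] → '38'.

(0, 2)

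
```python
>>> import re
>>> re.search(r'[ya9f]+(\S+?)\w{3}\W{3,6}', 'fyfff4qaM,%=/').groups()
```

The match spans [0:13] → 'fyfff4qaM,%=/'.
Captured: group 1 = '4'.

('4',)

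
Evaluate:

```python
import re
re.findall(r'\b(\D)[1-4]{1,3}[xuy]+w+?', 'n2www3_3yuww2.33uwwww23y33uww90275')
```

['.']

Pattern: a word boundary (`\b`, zero-width); then a non-digit (captured); then 1 to 3 of a character in [1-4], then one or more of one of [xuy], then one or more of a literal 'w' (lazy).
Scanning left to right: at [13:18] match '.33uw', group 1 = '.'.
One capturing group, so `findall` returns just the captured substring from the one match — 1 in all.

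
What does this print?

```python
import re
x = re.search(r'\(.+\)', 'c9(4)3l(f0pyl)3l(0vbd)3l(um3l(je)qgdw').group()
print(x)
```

(4)3l(f0pyl)3l(0vbd)3l(um3l(je)

`re.search` tries every starting position until one works.
The match spans [2:33] → '(4)3l(f0pyl)3l(0vbd)3l(um3l(je)'.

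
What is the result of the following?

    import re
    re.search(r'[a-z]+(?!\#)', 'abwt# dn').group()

'abw'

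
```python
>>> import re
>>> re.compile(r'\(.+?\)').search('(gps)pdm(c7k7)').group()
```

'(gps)'

A `+?`/`*?`/`{m,n}?` starts at its minimum and grows only as far as needed for what follows to match.
`re.search` scans for the first position where the pattern succeeds.
The match spans [0:5] → '(gps)'.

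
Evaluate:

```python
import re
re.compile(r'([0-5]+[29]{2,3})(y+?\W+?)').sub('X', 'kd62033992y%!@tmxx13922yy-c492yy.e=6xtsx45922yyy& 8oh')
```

A `+?`/`*?`/`{m,n}?` starts at its minimum and grows only as far as needed for what follows to match.
Every occurrence is swapped for 'X'.

'kd6X!@tmxxXcXe=6xtsxX 8oh'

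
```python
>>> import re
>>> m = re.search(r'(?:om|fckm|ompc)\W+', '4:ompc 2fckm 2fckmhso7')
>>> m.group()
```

'ompc '

Unlike `match`, `search` isn't anchored — it looks for the pattern anywhere in the string.
The match spans [2:7] → 'ompc '.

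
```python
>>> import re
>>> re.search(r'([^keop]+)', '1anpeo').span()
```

(0, 3)

The match spans [0:3] → '1an'.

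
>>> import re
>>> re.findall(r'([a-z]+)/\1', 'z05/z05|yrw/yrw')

After group 1 captures some text, `\1` only succeeds where that same text appears again.
Walking the string: at [8:15] match 'yrw/yrw', group 1 = 'yrw'.
With a single group, `findall` returns only what that group captured — 1 item.

['yrw']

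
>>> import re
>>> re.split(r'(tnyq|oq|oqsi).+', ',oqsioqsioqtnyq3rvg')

[',', 'oq', '']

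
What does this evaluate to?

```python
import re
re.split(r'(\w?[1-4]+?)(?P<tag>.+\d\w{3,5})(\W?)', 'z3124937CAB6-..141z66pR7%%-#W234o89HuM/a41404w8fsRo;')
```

['', 'z3', '124937CAB6-..141z66pR7%%-#W234o89HuM/a41404w8fsRo', ';', '']

The `?` after the quantifier makes it lazy — it takes as little as possible before letting the rest of the pattern try.
`re.split` interleaves the captured-group text with the surrounding fragments.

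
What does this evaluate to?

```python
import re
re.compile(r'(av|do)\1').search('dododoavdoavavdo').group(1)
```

'do'

`\1` is not a pattern — it's the concrete string captured by group 1, re-applied verbatim.
`re.search` scans for the first position where the pattern succeeds.
The match spans [0:4] → 'dodo'.
Captured: group 1 = 'do'.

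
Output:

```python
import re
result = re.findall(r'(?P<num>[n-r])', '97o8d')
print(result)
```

The pattern matches a character in [n-r] (captured as 'num').
Walking the string: at [2:3] match 'o', group 1 = 'o'.
Because there's exactly one group, `findall` drops the full match and keeps group 1 from the one hit.

['o']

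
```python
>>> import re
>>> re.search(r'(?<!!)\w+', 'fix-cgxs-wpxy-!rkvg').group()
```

'fix'

Because the assertion is negative and zero-width, positions next to the forbidden text are skipped.
The match spans [0:3] → 'fix'.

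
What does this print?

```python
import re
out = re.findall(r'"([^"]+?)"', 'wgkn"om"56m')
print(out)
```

`findall` collects group 1 from the one match (1 total).

['om']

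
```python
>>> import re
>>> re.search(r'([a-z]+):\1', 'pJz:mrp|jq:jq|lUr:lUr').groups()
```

The match spans [8:13] → 'jq:jq'.
Captured: group 1 = 'jq'.

('jq',)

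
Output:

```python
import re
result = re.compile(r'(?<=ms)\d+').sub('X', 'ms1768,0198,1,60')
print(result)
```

msX,0198,1,60

The `(?=…)`/`(?<=…)` assertion just peeks at neighbouring text; it doesn't advance the match position.
Every occurrence is swapped for 'X'.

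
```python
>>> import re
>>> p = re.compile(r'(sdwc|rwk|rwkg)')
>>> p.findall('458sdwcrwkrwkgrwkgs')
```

['sdwc', 'rwk', 'rwk', 'rwk']

Alternation tries branches left to right and keeps the first one that lets the overall match succeed at that position.
Scanning left to right: at [3:7] match 'sdwc', group 1 = 'sdwc'; at [7:10] match 'rwk', group 1 = 'rwk'; at [10:13] match 'rwk', group 1 = 'rwk'; at [14:17] match 'rwk', group 1 = 'rwk'.
One capturing group, so `findall` returns just the captured substring from each match — 4 in all.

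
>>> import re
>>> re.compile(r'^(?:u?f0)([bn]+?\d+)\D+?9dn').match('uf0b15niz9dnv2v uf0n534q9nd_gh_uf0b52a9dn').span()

(0, 12)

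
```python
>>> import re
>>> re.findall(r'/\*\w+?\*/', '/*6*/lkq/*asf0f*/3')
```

['/*6*/', '/*asf0f*/']

Matches: at [0:5] → '/*6*/'; at [8:17] → '/*asf0f*/'.
No capturing groups, so `findall` returns the 2 full match strings.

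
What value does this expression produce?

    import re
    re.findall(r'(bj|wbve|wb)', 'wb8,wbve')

['wb', 'wbve']

The regex engine tests alternatives in the order written; an earlier branch that matches wins even if a later one would match more.
Scanning left to right: at [0:2] match 'wb', group 1 = 'wb'; at [4:8] match 'wbve', group 1 = 'wbve'.
One capturing group, so `findall` returns just the captured substring from each match — 2 in all.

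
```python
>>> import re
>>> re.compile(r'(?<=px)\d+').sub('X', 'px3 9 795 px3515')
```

'pxX 9 795 pxX'

The `(?=…)`/`(?<=…)` assertion just peeks at neighbouring text; it doesn't advance the match position.
Matches: at [2:3] → '3'; at [12:16] → '3515'.
`sub` substitutes 'X' at each match site.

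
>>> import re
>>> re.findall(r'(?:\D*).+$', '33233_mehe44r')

The pattern matches zero or more of a non-digit (non-capturing group); then one or more of any character; then anchored at the end.
Scanning left to right: at [0:13] → '33233_mehe44r'.
With no groups in the pattern, `findall` gives back each whole match — 1 here.

['33233_mehe44r']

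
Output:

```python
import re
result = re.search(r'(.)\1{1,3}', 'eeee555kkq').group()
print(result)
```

The backreference `\1` re-matches whatever the first group consumed, character for character.
`re.search` scans for the first position where the pattern succeeds.
The match spans [0:4] → 'eeee'.
Captured: group 1 = 'e'.

eeee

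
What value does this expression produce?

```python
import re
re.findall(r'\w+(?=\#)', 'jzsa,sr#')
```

['sr']

The `(?=…)`/`(?<=…)` assertion just peeks at neighbouring text; it doesn't advance the match position.
Matches: at [5:7] → 'sr'.
No capturing groups, so `findall` returns the 1 full match string.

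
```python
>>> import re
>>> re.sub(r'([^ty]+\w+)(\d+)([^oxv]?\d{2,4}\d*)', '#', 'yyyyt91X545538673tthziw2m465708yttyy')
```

The pattern matches one or more of any character except [ty], then one or more of a word character (captured); then one or more of a digit (captured); then optionally any character except [oxv], then 2 to 4 of a digit, then zero or more of a digit (captured).
Matches: at [5:31] → '91X545538673tthziw2m465708'.
`sub` substitutes '#' at each match site.

'yyyyt#yttyy'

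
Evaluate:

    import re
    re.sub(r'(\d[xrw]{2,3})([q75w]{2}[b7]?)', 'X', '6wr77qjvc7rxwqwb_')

Pattern: a digit, then 2 to 3 of one of [xrw] (captured); then exactly 2 of one of [q75w], then optionally one of [b7] (captured).
`sub` substitutes 'X' at each match site.

'XqjvcX_'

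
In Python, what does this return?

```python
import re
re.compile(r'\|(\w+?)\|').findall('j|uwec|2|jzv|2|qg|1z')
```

['uwec', 'jzv', 'qg']

Scanning left to right: at [1:7] match '|uwec|', group 1 = 'uwec'; at [8:13] match '|jzv|', group 1 = 'jzv'; at [14:18] match '|qg|', group 1 = 'qg'.
`findall` collects group 1 from each match (3 total).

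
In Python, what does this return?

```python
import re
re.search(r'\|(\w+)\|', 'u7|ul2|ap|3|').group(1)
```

'ul2'

`re.search` scans for the first position where the pattern succeeds.
The match spans [2:7] → '|ul2|'.
Captured: group 1 = 'ul2'.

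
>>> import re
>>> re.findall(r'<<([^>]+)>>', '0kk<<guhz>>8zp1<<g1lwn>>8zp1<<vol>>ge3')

One capturing group, so `findall` returns just the captured substring from each match — 3 in all.

['guhz', 'g1lwn', 'vol']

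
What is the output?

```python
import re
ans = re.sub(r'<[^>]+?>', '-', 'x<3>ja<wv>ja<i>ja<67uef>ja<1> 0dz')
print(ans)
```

Every occurrence is swapped for '-'.

x-ja-ja-ja-ja- 0dz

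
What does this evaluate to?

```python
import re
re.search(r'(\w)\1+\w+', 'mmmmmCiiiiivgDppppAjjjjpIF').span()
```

(0, 26)

`\1` has to match the exact text group 1 already captured.
`search` walks the string left to right and returns the first match it finds.
The match spans [0:26] → 'mmmmmCiiiiivgDppppAjjjjpIF'.
Captured: group 1 = 'm'.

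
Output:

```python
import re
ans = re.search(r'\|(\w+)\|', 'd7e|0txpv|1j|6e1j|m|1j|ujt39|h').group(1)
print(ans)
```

0txpv

`search` walks the string left to right and returns the first match it finds.
The match spans [3:10] → '|0txpv|'.
Captured: group 1 = '0txpv'.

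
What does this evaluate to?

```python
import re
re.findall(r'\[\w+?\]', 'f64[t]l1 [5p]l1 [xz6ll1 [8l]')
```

['[t]', '[5p]', '[8l]']

Since nothing is captured, `findall` lists the 3 matched substrings directly.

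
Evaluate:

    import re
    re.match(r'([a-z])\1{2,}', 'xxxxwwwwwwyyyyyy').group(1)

After group 1 captures some text, `\1` only succeeds where that same text appears again.
`re.match` only tries the pattern at the start of the string.
The match spans [0:4] → 'xxxx'.
Captured: group 1 = 'x'.

'x'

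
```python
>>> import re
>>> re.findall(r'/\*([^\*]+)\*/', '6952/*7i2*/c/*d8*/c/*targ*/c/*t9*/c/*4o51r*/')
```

['7i2', 'd8', 'targ', 't9', '4o51r']

Matches: at [4:11] match '/*7i2*/', group 1 = '7i2'; at [12:18] match '/*d8*/', group 1 = 'd8'; at [19:27] match '/*targ*/', group 1 = 'targ'; at [28:34] match '/*t9*/', group 1 = 't9'; at [35:44] match '/*4o51r*/', group 1 = '4o51r'.
With a single group, `findall` returns only what that group captured — 5 items.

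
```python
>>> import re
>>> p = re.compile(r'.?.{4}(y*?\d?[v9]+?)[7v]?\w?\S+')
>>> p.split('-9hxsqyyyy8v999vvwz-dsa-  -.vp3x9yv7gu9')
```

Pattern: optionally any character, then exactly 4 of any character; then zero or more of a literal 'y' (lazy), then optionally a digit, then one or more of one of [v9] (lazy) (captured); then optionally one of [7v], then optionally a word character, then one or more of a non-whitespace character.
With the lazy modifier that quantifier settles for the fewest repetitions that let the rest of the pattern succeed (the atoms after it are unaffected and can still be greedy).
Matches to split on: at [1:24] → '9hxsqyyyy8v999vvwz-dsa-'; at [24:39] → '  -.vp3x9yv7gu9'.
Because the pattern has a capturing group, `split` also inserts each captured text between the pieces.

['-', 'yyyy8v', '', 'v', '']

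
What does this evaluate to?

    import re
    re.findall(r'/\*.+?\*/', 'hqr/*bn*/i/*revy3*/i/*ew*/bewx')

A `+?`/`*?`/`{m,n}?` starts at its minimum and grows only as far as needed for what follows to match.
No capturing groups, so `findall` returns the 3 full match strings.

['/*bn*/', '/*revy3*/', '/*ew*/']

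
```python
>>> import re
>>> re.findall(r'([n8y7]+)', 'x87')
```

Pattern: one or more of one of [n8y7] (captured).
Walking the string: at [1:3] match '87', group 1 = '87'.
`findall` collects group 1 from the one match (1 total).

['87']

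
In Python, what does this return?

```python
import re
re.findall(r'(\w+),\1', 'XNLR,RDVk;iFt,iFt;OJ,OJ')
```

['R', 'iFt', 'OJ']

`\1` has to match the exact text group 1 already captured.
Because there's exactly one group, `findall` drops the full match and keeps group 1 from each hit.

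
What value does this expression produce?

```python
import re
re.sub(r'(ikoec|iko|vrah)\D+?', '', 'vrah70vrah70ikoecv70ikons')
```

Alternation tries branches left to right and keeps the first one that lets the overall match succeed at that position.
Matches: at [12:18] → 'ikoecv'; at [20:24] → 'ikon'.
`sub` substitutes '' at each match site.

'vrah70vrah7070s'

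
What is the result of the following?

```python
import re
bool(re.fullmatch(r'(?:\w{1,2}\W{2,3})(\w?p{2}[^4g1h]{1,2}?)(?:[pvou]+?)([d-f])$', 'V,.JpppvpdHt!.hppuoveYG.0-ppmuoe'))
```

`fullmatch` succeeds only if the pattern covers the string from start to end.
Here there's no way to consume every character, so the call returns None, and `bool(None)` is False.

False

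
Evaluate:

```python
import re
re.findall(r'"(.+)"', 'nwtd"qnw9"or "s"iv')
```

Scanning left to right: at [4:16] match '"qnw9"or "s"', group 1 = 'qnw9"or "s'.
One capturing group, so `findall` returns just the captured substring from the one match — 1 in all.

['qnw9"or "s']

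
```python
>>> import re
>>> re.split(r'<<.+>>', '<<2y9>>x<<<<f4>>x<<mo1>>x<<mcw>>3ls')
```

['', '3ls']

Matches to split on: at [0:32] → '<<2y9>>x<<<<f4>>x<<mo1>>x<<mcw>>'.
Splitting on the pattern gives 2 pieces.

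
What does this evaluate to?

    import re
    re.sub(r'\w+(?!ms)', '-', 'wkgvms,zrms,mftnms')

A negative assertion filters positions out without eating any characters.
`sub` substitutes '-' at each match site.

'-,-,-'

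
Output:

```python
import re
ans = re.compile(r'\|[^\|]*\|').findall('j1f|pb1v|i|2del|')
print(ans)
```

['|pb1v|', '|2del|']

Walking the string: at [3:9] → '|pb1v|'; at [10:16] → '|2del|'.
Since nothing is captured, `findall` lists the 2 matched substrings directly.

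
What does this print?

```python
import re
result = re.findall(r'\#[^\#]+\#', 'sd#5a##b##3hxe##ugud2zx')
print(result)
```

['#5a#', '#b#', '#3hxe#']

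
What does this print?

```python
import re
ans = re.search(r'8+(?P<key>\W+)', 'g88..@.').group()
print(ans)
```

Pattern: one or more of a literal '8'; then one or more of a non-word character (captured as 'key').
The match spans [1:7] → '88..@.'.

88..@.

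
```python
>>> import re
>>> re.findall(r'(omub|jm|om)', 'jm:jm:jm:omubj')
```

Branches in `(...|...)` are attempted left-to-right; the first branch that allows the whole pattern to succeed is taken.
`findall` collects group 1 from each match (4 total).

['jm', 'jm', 'jm', 'omub']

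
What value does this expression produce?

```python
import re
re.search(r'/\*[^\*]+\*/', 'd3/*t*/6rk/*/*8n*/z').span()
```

(2, 7)

`re.search` scans for the first position where the pattern succeeds.
The match spans [2:7] → '/*t*/'.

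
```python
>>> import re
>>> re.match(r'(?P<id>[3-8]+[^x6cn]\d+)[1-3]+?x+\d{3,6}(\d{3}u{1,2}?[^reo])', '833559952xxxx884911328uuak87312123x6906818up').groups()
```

('83355995', '328uu')

The match spans [0:24] → '833559952xxxx884911328uu'.
Captured: group 1 = '83355995', group 2 = '328uu'.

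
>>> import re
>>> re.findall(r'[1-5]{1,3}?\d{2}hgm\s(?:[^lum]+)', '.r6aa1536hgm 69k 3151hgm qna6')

['1536hgm 69k 3151hg']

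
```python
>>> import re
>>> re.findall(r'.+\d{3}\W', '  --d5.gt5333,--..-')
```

This matches one or more of any character; then exactly 3 of a digit, then a non-word character.
Scanning left to right: at [0:14] → '  --d5.gt5333,'.
Since nothing is captured, `findall` lists the 1 matched substring directly.

['  --d5.gt5333,']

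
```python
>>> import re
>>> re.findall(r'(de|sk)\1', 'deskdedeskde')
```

['de']

After group 1 captures some text, `\1` only succeeds where that same text appears again.
Scanning left to right: at [4:8] match 'dede', group 1 = 'de'.
One capturing group, so `findall` returns just the captured substring from the one match — 1 in all.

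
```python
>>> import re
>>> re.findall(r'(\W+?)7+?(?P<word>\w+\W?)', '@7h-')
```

[('@', 'h-')]

This matches one or more of a non-word character (lazy) (captured); then one or more of a literal '7' (lazy); then one or more of a word character, then optionally a non-word character (captured as 'word').
Scanning left to right: at [0:4] match '@7h-', groups = ('@', 'h-').
With 2 capturing groups, `findall` returns a 2-tuple per match.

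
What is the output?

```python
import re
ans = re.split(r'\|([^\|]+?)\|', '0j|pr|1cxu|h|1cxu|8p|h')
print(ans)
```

['0j', 'pr', '1cxu', 'h', '1cxu', '8p', 'h']

Matches to split on: at [2:6] → '|pr|'; at [10:13] → '|h|'; at [17:21] → '|8p|'.
With a capturing group present, the delimiter's captured portion is kept in the result list.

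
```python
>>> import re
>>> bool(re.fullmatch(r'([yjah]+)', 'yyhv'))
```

`fullmatch` succeeds only if the pattern covers the string from start to end.
Here there's no way to consume every character, so the call returns None, and `bool(None)` is False.

False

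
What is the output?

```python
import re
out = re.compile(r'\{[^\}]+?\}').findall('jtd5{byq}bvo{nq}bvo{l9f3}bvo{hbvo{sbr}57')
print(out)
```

Walking the string: at [4:9] → '{byq}'; at [12:16] → '{nq}'; at [19:25] → '{l9f3}'; at [28:38] → '{hbvo{sbr}'.
Since nothing is captured, `findall` lists the 4 matched substrings directly.

['{byq}', '{nq}', '{l9f3}', '{hbvo{sbr}']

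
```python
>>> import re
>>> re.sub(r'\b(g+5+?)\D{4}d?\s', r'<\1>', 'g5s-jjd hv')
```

Pattern: a word boundary (`\b`, zero-width); then one or more of a literal 'g', then one or more of a literal '5' (lazy) (captured); then exactly 4 of a non-digit, then optionally a literal 'd'; then whitespace.
Matches: at [0:8] → 'g5s-jjd '.
The replacement refers to a captured group, so each match is rewritten using its own captured text.

'<g5>hv'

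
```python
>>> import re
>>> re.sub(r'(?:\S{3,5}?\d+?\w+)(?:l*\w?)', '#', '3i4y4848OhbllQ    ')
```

'#    '

Every occurrence is swapped for '#'.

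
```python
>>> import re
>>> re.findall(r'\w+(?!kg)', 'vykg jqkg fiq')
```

The negative lookahead/lookbehind blocks any match where the forbidden context is present.
`findall` yields the raw match text (3 of them) because the pattern has no groups.

['vykg', 'jqkg', 'fiq']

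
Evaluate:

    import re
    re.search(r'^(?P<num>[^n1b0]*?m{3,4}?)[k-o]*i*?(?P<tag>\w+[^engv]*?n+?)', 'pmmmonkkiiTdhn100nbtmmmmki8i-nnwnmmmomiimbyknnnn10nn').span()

Pattern: anchored at the start of the string; then zero or more of any character except [n1b0] (lazy), then 3 to 4 of a literal 'm' (lazy) (captured as 'num'); then zero or more of a character in [k-o], then zero or more of a literal 'i' (lazy); then one or more of a word character, then zero or more of any character except [engv] (lazy), then one or more of the literal 'n' (lazy) (captured as 'tag').
Because the quantifier is non-greedy, it stops expanding at the earliest point where the rest of the pattern can succeed.
`re.search` scans for the first position where the pattern succeeds.
The match spans [0:30] → 'pmmmonkkiiTdhn100nbtmmmmki8i-n'.
Captured: group 1 = 'pmmm', group 2 = 'iiTdhn100nbtmmmmki8i-n'.

(0, 30)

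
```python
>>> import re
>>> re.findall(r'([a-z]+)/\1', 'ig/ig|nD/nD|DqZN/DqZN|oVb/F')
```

A backreference is literal: `\1` must see the identical characters the first group matched.
One capturing group, so `findall` returns just the captured substring from the one match — 1 in all.

['ig']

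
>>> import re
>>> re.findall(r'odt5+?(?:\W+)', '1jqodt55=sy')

Pattern: the literal 'odt', then one or more of the literal '5' (lazy); then one or more of a non-word character (non-capturing group).
Walking the string: at [3:9] → 'odt55='.
No capturing groups, so `findall` returns the 1 full match string.

['odt55=']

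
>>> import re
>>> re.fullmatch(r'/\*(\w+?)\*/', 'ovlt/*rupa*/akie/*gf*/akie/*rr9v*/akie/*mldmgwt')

None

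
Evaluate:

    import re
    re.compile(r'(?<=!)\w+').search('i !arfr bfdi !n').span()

Lookahead/lookbehind check context without consuming it, so the matched span excludes the asserted characters.
The match spans [3:7] → 'arfr'.

(3, 7)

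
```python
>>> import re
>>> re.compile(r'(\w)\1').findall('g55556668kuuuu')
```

['5', '5', '6', 'u', 'u']

`\1` is not a pattern — it's the concrete string captured by group 1, re-applied verbatim.
Because there's exactly one group, `findall` drops the full match and keeps group 1 from each hit.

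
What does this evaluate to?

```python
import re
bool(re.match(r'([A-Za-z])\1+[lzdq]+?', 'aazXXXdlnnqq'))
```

With `match`, the pattern is implicitly anchored at the beginning.
The match spans [0:3] → 'aaz'.

True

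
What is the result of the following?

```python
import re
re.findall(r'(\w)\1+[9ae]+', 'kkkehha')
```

['k', 'h']

`\1` is not a pattern — it's the concrete string captured by group 1, re-applied verbatim.
Scanning left to right: at [0:4] match 'kkke', group 1 = 'k'; at [4:7] match 'hha', group 1 = 'h'.
One capturing group, so `findall` returns just the captured substring from each match — 2 in all.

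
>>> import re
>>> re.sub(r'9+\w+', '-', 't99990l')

Every occurrence is swapped for '-'.

't-'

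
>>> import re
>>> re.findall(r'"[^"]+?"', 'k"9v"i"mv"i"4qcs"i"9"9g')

Walking the string: at [1:5] → '"9v"'; at [6:10] → '"mv"'; at [11:17] → '"4qcs"'; at [18:21] → '"9"'.
With no groups in the pattern, `findall` gives back each whole match — 4 here.

['"9v"', '"mv"', '"4qcs"', '"9"']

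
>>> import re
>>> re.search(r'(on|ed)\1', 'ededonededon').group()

'eded'

A backreference is literal: `\1` must see the identical characters the first group matched.
`re.search` tries every starting position until one works.
The match spans [0:4] → 'eded'.
Captured: group 1 = 'ed'.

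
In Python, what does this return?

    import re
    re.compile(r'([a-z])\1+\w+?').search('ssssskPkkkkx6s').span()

(0, 6)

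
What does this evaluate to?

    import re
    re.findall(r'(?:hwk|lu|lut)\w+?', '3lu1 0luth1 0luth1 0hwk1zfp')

['lu1', 'lut', 'lut', 'hwk1']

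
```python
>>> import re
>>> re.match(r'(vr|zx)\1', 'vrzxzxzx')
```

None

The backreference `\1` re-matches whatever the first group consumed, character for character.
`re.match` won't scan ahead — the pattern has to work from the very first character.
Here the string doesn't start with a match, so the call returns None.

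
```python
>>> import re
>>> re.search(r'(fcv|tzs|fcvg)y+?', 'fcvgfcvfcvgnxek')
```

`re.search` tries every starting position until one works.
Here no position works, so the call returns None.

None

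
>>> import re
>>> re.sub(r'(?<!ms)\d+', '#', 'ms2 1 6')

'ms2 # #'

The negative lookahead/lookbehind blocks any match where the forbidden context is present.
Every occurrence is swapped for '#'.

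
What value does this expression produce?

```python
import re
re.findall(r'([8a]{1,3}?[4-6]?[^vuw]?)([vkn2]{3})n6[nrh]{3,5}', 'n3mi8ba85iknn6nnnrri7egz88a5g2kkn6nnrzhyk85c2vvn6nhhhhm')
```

[('88a5g', '2kk'), ('85c', '2vv')]

This matches 1 to 3 of one of [8a] (lazy), then optionally a character in [4-6], then optionally any character except [vuw] (captured); then exactly 3 of one of [vkn2] (captured); then the literal 'n6', then 3 to 5 of one of [nrh].
2 groups means each result is a tuple of 2 captured strings — 2 here.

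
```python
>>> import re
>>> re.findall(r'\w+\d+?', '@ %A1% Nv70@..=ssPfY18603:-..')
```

['A1', 'Nv70', 'ssPfY18603']

Pattern: one or more of a word character; then one or more of a digit (lazy).
With no groups in the pattern, `findall` gives back each whole match — 3 here.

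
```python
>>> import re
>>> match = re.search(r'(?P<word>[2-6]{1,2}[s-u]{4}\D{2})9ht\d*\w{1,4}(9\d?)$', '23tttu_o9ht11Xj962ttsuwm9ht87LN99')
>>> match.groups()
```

('62ttsuwm', '9')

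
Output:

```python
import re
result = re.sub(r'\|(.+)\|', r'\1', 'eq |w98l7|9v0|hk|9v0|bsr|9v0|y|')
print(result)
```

Each match is replaced using the text its own group 1 captured.

eq w98l7|9v0|hk|9v0|bsr|9v0|y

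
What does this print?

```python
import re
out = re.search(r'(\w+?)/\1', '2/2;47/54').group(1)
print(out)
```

The match spans [0:3] → '2/2'.
Captured: group 1 = '2'.

2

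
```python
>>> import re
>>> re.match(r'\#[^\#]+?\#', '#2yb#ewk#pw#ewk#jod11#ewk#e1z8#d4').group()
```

'#2yb#'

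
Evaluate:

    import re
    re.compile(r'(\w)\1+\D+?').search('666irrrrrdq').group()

'666i'

`\1` has to match the exact text group 1 already captured.
Unlike `match`, `search` isn't anchored — it looks for the pattern anywhere in the string.
The match spans [0:4] → '666i'.
Captured: group 1 = '6'.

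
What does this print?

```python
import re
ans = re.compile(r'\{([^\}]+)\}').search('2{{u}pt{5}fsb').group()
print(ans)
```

The match spans [1:5] → '{{u}'.

{{u}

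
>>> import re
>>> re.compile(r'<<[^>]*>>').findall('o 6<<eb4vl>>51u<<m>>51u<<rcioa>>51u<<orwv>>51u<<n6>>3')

Walking the string: at [3:12] → '<<eb4vl>>'; at [15:20] → '<<m>>'; at [23:32] → '<<rcioa>>'; at [35:43] → '<<orwv>>'; at [46:52] → '<<n6>>'.
With no groups in the pattern, `findall` gives back each whole match — 5 here.

['<<eb4vl>>', '<<m>>', '<<rcioa>>', '<<orwv>>', '<<n6>>']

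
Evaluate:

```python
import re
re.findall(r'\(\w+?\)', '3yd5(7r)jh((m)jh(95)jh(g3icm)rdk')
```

Scanning left to right: at [4:8] → '(7r)'; at [11:14] → '(m)'; at [16:20] → '(95)'; at [22:29] → '(g3icm)'.
Since nothing is captured, `findall` lists the 4 matched substrings directly.

['(7r)', '(m)', '(95)', '(g3icm)']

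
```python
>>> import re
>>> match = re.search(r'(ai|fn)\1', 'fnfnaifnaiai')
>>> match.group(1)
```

'fn'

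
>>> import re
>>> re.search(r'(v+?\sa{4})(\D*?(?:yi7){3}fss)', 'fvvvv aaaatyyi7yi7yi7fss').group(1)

'vvvv aaaa'

This matches one or more of the literal 'v' (lazy), then whitespace, then exactly 4 of the literal 'a' (captured); then zero or more of a non-digit (lazy), then the literal 'yi7' repeated 3 times, then the literal 'fss' (captured).
`re.search` tries every starting position until one works.
The match spans [1:24] → 'vvvv aaaatyyi7yi7yi7fss'.
Captured: group 1 = 'vvvv aaaa', group 2 = 'tyyi7yi7yi7fss'.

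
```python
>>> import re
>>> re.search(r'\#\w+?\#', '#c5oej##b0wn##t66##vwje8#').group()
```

'#c5oej#'

Unlike `match`, `search` isn't anchored — it looks for the pattern anywhere in the string.
The match spans [0:7] → '#c5oej#'.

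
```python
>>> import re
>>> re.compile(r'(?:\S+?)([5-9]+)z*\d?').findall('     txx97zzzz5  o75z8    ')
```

['97', '75']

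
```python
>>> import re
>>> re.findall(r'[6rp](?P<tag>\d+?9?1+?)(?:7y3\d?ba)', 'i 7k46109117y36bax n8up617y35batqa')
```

The pattern matches one of [6rp]; then one or more of a digit (lazy), then optionally the literal '9', then one or more of the literal '1' (lazy) (captured as 'tag'); then the literal '7y3', then optionally a digit, then the literal 'ba' (non-capturing group).
Scanning left to right: at [5:17] match '6109117y36ba', group 1 = '10911'; at [22:31] match 'p617y35ba', group 1 = '61'.
One capturing group, so `findall` returns just the captured substring from each match — 2 in all.

['10911', '61']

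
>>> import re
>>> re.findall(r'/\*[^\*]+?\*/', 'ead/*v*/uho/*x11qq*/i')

Walking the string: at [3:8] → '/*v*/'; at [11:20] → '/*x11qq*/'.
No capturing groups, so `findall` returns the 2 full match strings.

['/*v*/', '/*x11qq*/']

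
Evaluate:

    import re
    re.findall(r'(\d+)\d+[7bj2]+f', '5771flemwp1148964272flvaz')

['11489642']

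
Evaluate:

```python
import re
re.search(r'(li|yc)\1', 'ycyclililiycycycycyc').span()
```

(0, 4)

A backreference is literal: `\1` must see the identical characters the first group matched.
`re.search` tries every starting position until one works.
The match spans [0:4] → 'ycyc'.
Captured: group 1 = 'yc'.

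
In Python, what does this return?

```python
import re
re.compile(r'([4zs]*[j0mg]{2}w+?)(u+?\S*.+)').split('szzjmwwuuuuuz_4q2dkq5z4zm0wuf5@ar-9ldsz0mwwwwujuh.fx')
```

['', 'szzjmww', 'uuuuuz_4q2dkq5z4zm0wuf5@ar-9ldsz0mwwwwujuh.fx', '']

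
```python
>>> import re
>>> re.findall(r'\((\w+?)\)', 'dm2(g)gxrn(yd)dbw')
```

['g', 'yd']

Scanning left to right: at [3:6] match '(g)', group 1 = 'g'; at [10:14] match '(yd)', group 1 = 'yd'.
Because there's exactly one group, `findall` drops the full match and keeps group 1 from each hit.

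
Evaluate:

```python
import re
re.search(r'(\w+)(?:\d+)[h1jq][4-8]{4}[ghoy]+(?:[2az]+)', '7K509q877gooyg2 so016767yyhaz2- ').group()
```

'so016767yyhaz2'

This matches one or more of a word character (captured); then one or more of a digit (non-capturing group); then one of [h1jq], then exactly 4 of a character in [4-8], then one or more of one of [ghoy]; then one or more of one of [2az] (non-capturing group).
Unlike `match`, `search` isn't anchored — it looks for the pattern anywhere in the string.
The match spans [16:30] → 'so016767yyhaz2'.
Captured: group 1 = 'so'.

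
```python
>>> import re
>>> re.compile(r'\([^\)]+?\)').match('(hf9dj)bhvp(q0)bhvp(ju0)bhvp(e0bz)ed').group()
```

'(hf9dj)'

`match` is anchored at position 0; if the pattern doesn't fit there, it returns None.
The match spans [0:7] → '(hf9dj)'.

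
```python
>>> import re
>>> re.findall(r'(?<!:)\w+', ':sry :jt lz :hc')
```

A negative assertion filters positions out without eating any characters.
No capturing groups, so `findall` returns the 4 full match strings.

['ry', 't', 'lz', 'c']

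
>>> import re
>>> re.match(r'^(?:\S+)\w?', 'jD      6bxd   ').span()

The pattern matches anchored at the start of the string; then one or more of a non-whitespace character (non-capturing group); then optionally a word character.
`re.match` only tries the pattern at the start of the string.
The match spans [0:2] → 'jD'.

(0, 2)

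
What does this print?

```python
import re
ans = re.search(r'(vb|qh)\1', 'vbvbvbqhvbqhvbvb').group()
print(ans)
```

vbvb

After group 1 captures some text, `\1` only succeeds where that same text appears again.
The match spans [0:4] → 'vbvb'.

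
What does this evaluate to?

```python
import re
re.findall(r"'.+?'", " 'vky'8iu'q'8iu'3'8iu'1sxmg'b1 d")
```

With no groups in the pattern, `findall` gives back each whole match — 4 here.

["'vky'", "'q'", "'3'", "'1sxmg'"]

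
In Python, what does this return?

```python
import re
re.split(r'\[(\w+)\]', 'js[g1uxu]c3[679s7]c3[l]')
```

Matches to split on: at [2:9] → '[g1uxu]'; at [11:18] → '[679s7]'; at [20:23] → '[l]'.
`re.split` interleaves the captured-group text with the surrounding fragments.

['js', 'g1uxu', 'c3', '679s7', 'c3', 'l', '']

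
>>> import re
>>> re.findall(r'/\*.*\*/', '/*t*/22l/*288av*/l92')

['/*t*/22l/*288av*/']

With no groups in the pattern, `findall` gives back each whole match — 1 here.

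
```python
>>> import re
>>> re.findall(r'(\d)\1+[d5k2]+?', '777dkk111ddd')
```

['7', '1']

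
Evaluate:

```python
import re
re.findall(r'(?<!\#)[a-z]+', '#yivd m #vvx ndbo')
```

The negative lookahead/lookbehind blocks any match where the forbidden context is present.
Scanning left to right: at [2:5] → 'ivd'; at [6:7] → 'm'; at [10:12] → 'vx'; at [13:17] → 'ndbo'.
`findall` yields the raw match text (4 of them) because the pattern has no groups.

['ivd', 'm', 'vx', 'ndbo']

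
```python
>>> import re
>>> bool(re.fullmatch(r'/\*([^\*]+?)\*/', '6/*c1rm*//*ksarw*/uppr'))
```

For `fullmatch`, every character of the input must be accounted for by the pattern.
Here the pattern can't cover the whole string, so the call returns None, and `bool(None)` is False.

False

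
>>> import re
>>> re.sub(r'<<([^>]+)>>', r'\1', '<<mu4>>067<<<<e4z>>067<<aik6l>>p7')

The replacement refers to a captured group, so each match is rewritten using its own captured text.

'mu4067<<e4z067aik6lp7'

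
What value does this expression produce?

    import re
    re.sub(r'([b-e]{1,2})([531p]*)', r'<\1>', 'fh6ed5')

Each match is replaced using the text its own group 1 captured.

'fh6<ed>'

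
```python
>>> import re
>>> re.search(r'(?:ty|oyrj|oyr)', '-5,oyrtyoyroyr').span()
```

(3, 6)

Unlike `match`, `search` isn't anchored — it looks for the pattern anywhere in the string.
The match spans [3:6] → 'oyr'.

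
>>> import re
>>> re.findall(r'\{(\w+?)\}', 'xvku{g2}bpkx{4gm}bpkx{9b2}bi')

['g2', '4gm', '9b2']

Matches: at [4:8] match '{g2}', group 1 = 'g2'; at [12:17] match '{4gm}', group 1 = '4gm'; at [21:26] match '{9b2}', group 1 = '9b2'.
Because there's exactly one group, `findall` drops the full match and keeps group 1 from each hit.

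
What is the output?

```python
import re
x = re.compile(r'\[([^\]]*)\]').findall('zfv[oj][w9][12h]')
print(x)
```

Walking the string: at [3:7] match '[oj]', group 1 = 'oj'; at [7:11] match '[w9]', group 1 = 'w9'; at [11:16] match '[12h]', group 1 = '12h'.
One capturing group, so `findall` returns just the captured substring from each match — 3 in all.

['oj', 'w9', '12h']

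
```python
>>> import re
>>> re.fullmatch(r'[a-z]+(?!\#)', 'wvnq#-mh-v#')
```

None

`re.fullmatch` requires the pattern to consume the entire string.
Here the string isn't matched end-to-end, so the call returns None.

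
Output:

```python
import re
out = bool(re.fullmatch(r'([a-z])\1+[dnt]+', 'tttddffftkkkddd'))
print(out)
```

False

`fullmatch` succeeds only if the pattern covers the string from start to end.
Here the pattern can't cover the whole string, so the call returns None, and `bool(None)` is False.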